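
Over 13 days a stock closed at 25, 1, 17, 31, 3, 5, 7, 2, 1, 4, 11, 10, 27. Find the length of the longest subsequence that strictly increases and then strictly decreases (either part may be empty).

inc[i] = longest strictly increasing subsequence ending at i; dec[i] = longest strictly decreasing subsequence starting at i:
i:      1  2  3  4  5  6  7  8  9 10 11 12 13
a[i]:  25  1 17 31  3  5  7  2  1  4 11 10 27
inc:    1  1  2  3  2  3  4  2  1  3  5  5  6
dec:    5  1  4  4  3  3  3  2  1  1  2  1  1
Best peak at i=4 (value 31): inc=3, dec=4, length 3+4−1 = 6.

6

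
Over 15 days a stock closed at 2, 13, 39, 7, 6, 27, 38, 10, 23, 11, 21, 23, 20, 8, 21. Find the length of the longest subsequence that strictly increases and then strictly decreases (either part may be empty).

8

inc[i] = longest strictly increasing subsequence ending at i; dec[i] = longest strictly decreasing subsequence starting at i:
i:      1  2  3  4  5  6  7  8  9 10 11 12 13 14 15
a[i]:   2 13 39  7  6 27 38 10 23 11 21 23 20  8 21
inc:    1  2  3  2  2  3  4  3  4  4  5  6  5  3  6
dec:    1  3  6  2  1  5  5  2  4  2  3  3  2  1  1
Best peak at i=3 (value 39): inc=3, dec=6, length 3+6−1 = 8.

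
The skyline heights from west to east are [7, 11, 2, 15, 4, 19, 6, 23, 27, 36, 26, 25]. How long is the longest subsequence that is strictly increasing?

Let dp[i] be the length of the longest such subsequence ending at index i:
i:      1  2  3  4  5  6  7  8  9 10 11 12
a[i]:   7 11  2 15  4 19  6 23 27 36 26 25
dp:     1  2  1  3  2  4  3  5  6  7  6  6
Maximum dp value is 7.

7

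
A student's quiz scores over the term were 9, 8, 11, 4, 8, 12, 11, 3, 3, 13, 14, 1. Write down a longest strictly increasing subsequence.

9, 11, 12, 13, 14

Patience tails give the LIS length; then backtrack through the dp parents:
9 → extends → [9]
8 → replaces 9 → [8]
11 → extends → [8, 11]
4 → replaces 8 → [4, 11]
8 → replaces 11 → [4, 8]
12 → extends → [4, 8, 12]
11 → replaces 12 → [4, 8, 11]
3 → replaces 4 → [3, 8, 11]
3 → already a tail → [3, 8, 11]
13 → extends → [3, 8, 11, 13]
14 → extends → [3, 8, 11, 13, 14]
1 → replaces 3 → [1, 8, 11, 13, 14]
Length 5; one witness is 9, 11, 12, 13, 14.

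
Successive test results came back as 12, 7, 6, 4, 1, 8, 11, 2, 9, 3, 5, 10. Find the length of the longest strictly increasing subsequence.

Track the smallest tail for each achievable length (strict):
12 → extends → [12]
7 → replaces 12 → [7]
6 → replaces 7 → [6]
4 → replaces 6 → [4]
1 → replaces 4 → [1]
8 → extends → [1, 8]
11 → extends → [1, 8, 11]
2 → replaces 8 → [1, 2, 11]
9 → replaces 11 → [1, 2, 9]
3 → replaces 9 → [1, 2, 3]
5 → extends → [1, 2, 3, 5]
10 → extends → [1, 2, 3, 5, 10]
Five tails, so the longest strictly increasing subsequence has length 5 (e.g. 1, 2, 3, 5, 10).

5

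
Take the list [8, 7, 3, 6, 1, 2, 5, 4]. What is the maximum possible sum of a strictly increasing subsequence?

Let S[i] be the best sum of a strictly increasing subsequence ending at i:
i:     1 2 3 4 5 6 7 8
a[i]:  8 7 3 6 1 2 5 4
S:     8 7 3 9 1 3 8 7
Maximum is 9 (e.g. 3 + 6).

9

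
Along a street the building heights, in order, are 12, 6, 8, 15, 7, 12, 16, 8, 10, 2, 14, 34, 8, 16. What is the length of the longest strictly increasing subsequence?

6

Track the smallest tail for each achievable length (strict):
12 → extends → [12]
6 → replaces 12 → [6]
8 → extends → [6, 8]
15 → extends → [6, 8, 15]
7 → replaces 8 → [6, 7, 15]
12 → replaces 15 → [6, 7, 12]
16 → extends → [6, 7, 12, 16]
8 → replaces 12 → [6, 7, 8, 16]
10 → replaces 16 → [6, 7, 8, 10]
2 → replaces 6 → [2, 7, 8, 10]
14 → extends → [2, 7, 8, 10, 14]
34 → extends → [2, 7, 8, 10, 14, 34]
8 → already a tail → [2, 7, 8, 10, 14, 34]
16 → replaces 34 → [2, 7, 8, 10, 14, 16]
Six tails, so the longest strictly increasing subsequence has length 6 (e.g. 6, 7, 8, 10, 14, 34).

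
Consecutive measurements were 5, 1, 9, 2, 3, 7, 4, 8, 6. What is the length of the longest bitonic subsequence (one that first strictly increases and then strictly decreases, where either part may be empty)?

6

inc[i] = longest strictly increasing subsequence ending at i; dec[i] = longest strictly decreasing subsequence starting at i:
i:     1 2 3 4 5 6 7 8 9
a[i]:  5 1 9 2 3 7 4 8 6
inc:   1 1 2 2 3 4 4 5 5
dec:   2 1 3 1 1 2 1 2 1
Best peak at i=8 (value 8): inc=5, dec=2, length 5+2−1 = 6.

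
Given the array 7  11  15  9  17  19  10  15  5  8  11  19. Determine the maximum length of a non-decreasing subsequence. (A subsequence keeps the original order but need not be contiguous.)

Track the smallest tail for each achievable length (allowing ties):
7 → extends → [7]
11 → extends → [7, 11]
15 → extends → [7, 11, 15]
9 → replaces 11 → [7, 9, 15]
17 → extends → [7, 9, 15, 17]
19 → extends → [7, 9, 15, 17, 19]
10 → replaces 15 → [7, 9, 10, 17, 19]
15 → replaces 17 → [7, 9, 10, 15, 19]
5 → replaces 7 → [5, 9, 10, 15, 19]
8 → replaces 9 → [5, 8, 10, 15, 19]
11 → replaces 15 → [5, 8, 10, 11, 19]
19 → extends → [5, 8, 10, 11, 19, 19]
Six tails, so the longest non-decreasing subsequence has length 6 (e.g. 7, 11, 15, 17, 19, 19).

6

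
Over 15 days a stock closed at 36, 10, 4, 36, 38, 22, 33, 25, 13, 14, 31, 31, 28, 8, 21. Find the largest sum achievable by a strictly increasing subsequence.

Let S[i] be the best sum of a strictly increasing subsequence ending at i:
i:      1  2  3  4  5  6  7  8  9 10 11 12 13 14 15
a[i]:  36 10  4 36 38 22 33 25 13 14 31 31 28  8 21
S:     36 10  4 46 84 32 65 57 23 37 88 88 85 12 58
Maximum is 88 (e.g. 10 + 22 + 25 + 31).

88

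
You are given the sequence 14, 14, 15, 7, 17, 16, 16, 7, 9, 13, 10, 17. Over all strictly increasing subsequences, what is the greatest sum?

62

Let S[i] be the best sum of a strictly increasing subsequence ending at i:
i:      1  2  3  4  5  6  7  8  9 10 11 12
a[i]:  14 14 15  7 17 16 16  7  9 13 10 17
S:     14 14 29  7 46 45 45  7 16 29 26 62
Maximum is 62 (e.g. 14 + 15 + 16 + 17).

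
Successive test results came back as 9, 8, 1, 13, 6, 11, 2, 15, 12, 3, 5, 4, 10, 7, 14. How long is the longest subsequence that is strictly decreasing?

5

Negate each value so 'decreasing' becomes 'increasing', then run patience tails on the negated sequence:
-9 → extends → [-9]
-8 → extends → [-9, -8]
-1 → extends → [-9, -8, -1]
-13 → replaces -9 → [-13, -8, -1]
-6 → replaces -1 → [-13, -8, -6]
-11 → replaces -8 → [-13, -11, -6]
-2 → extends → [-13, -11, -6, -2]
-15 → replaces -13 → [-15, -11, -6, -2]
-12 → replaces -11 → [-15, -12, -6, -2]
-3 → replaces -2 → [-15, -12, -6, -3]
-5 → replaces -3 → [-15, -12, -6, -5]
-4 → extends → [-15, -12, -6, -5, -4]
-10 → replaces -6 → [-15, -12, -10, -5, -4]
-7 → replaces -5 → [-15, -12, -10, -7, -4]
-14 → replaces -12 → [-15, -14, -10, -7, -4]
Five tails, so the longest strictly decreasing subsequence of the original has length 5.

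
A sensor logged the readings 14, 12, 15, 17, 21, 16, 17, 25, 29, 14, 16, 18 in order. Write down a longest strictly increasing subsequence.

Patience tails give the LIS length; then backtrack through the dp parents:
14 → extends → [14]
12 → replaces 14 → [12]
15 → extends → [12, 15]
17 → extends → [12, 15, 17]
21 → extends → [12, 15, 17, 21]
16 → replaces 17 → [12, 15, 16, 21]
17 → replaces 21 → [12, 15, 16, 17]
25 → extends → [12, 15, 16, 17, 25]
29 → extends → [12, 15, 16, 17, 25, 29]
14 → replaces 15 → [12, 14, 16, 17, 25, 29]
16 → already a tail → [12, 14, 16, 17, 25, 29]
18 → replaces 25 → [12, 14, 16, 17, 18, 29]
Length 6; one witness is 14, 15, 17, 21, 25, 29.

14, 15, 17, 21, 25, 29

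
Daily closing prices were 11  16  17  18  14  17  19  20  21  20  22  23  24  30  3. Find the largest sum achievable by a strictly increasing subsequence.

221

Let S[i] be the best sum of a strictly increasing subsequence ending at i:
i:       1   2   3   4   5   6   7   8   9  10  11  12  13  14  15
a[i]:   11  16  17  18  14  17  19  20  21  20  22  23  24  30   3
S:      11  27  44  62  25  44  81 101 122 101 144 167 191 221   3
Maximum is 221 (e.g. 11 + 16 + 17 + 18 + 19 + 20 + 21 + 22 + 23 + 24 + 30).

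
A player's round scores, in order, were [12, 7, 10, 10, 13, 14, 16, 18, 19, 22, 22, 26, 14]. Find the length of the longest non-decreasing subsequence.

11

Track the smallest tail for each achievable length (allowing ties):
12 → extends → [12]
7 → replaces 12 → [7]
10 → extends → [7, 10]
10 → extends → [7, 10, 10]
13 → extends → [7, 10, 10, 13]
14 → extends → [7, 10, 10, 13, 14]
16 → extends → [7, 10, 10, 13, 14, 16]
18 → extends → [7, 10, 10, 13, 14, 16, 18]
19 → extends → [7, 10, 10, 13, 14, 16, 18, 19]
22 → extends → [7, 10, 10, 13, 14, 16, 18, 19, 22]
22 → extends → [7, 10, 10, 13, 14, 16, 18, 19, 22, 22]
26 → extends → [7, 10, 10, 13, 14, 16, 18, 19, 22, 22, 26]
14 → replaces 16 → [7, 10, 10, 13, 14, 14, 18, 19, 22, 22, 26]
Eleven tails, so the longest non-decreasing subsequence has length 11 (e.g. 7, 10, 10, 13, 14, 16, 18, 19, 22, 22, 26).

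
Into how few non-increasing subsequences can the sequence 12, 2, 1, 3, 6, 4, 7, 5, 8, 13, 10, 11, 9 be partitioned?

Place each on the leftmost legal pile:
12 → new pile 1 (tops now [12])
2 → pile 1 (tops now [2])
1 → pile 1 (tops now [1])
3 → new pile 2 (tops now [1, 3])
6 → new pile 3 (tops now [1, 3, 6])
4 → pile 3 (tops now [1, 3, 4])
7 → new pile 4 (tops now [1, 3, 4, 7])
5 → pile 4 (tops now [1, 3, 4, 5])
8 → new pile 5 (tops now [1, 3, 4, 5, 8])
13 → new pile 6 (tops now [1, 3, 4, 5, 8, 13])
10 → pile 6 (tops now [1, 3, 4, 5, 8, 10])
11 → new pile 7 (tops now [1, 3, 4, 5, 8, 10, 11])
9 → pile 6 (tops now [1, 3, 4, 5, 8, 9, 11])
Seven piles.

7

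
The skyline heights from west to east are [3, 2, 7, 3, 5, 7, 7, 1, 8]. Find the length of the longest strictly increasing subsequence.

5

Let dp[i] be the length of the longest such subsequence ending at index i:
i:     1 2 3 4 5 6 7 8 9
a[i]:  3 2 7 3 5 7 7 1 8
dp:    1 1 2 2 3 4 4 1 5
Maximum dp value is 5.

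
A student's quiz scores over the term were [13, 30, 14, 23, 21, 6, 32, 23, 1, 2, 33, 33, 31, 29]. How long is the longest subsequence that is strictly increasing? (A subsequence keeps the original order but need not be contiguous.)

5

Track the smallest tail for each achievable length (strict):
13 → extends → [13]
30 → extends → [13, 30]
14 → replaces 30 → [13, 14]
23 → extends → [13, 14, 23]
21 → replaces 23 → [13, 14, 21]
6 → replaces 13 → [6, 14, 21]
32 → extends → [6, 14, 21, 32]
23 → replaces 32 → [6, 14, 21, 23]
1 → replaces 6 → [1, 14, 21, 23]
2 → replaces 14 → [1, 2, 21, 23]
33 → extends → [1, 2, 21, 23, 33]
33 → already a tail → [1, 2, 21, 23, 33]
31 → replaces 33 → [1, 2, 21, 23, 31]
29 → replaces 31 → [1, 2, 21, 23, 29]
Five tails, so the longest strictly increasing subsequence has length 5 (e.g. 13, 14, 23, 32, 33).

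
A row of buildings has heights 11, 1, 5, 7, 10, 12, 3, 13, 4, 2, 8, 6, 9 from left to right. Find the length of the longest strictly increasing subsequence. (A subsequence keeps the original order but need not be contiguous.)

6

Track the smallest tail for each achievable length (strict):
11 → extends → [11]
1 → replaces 11 → [1]
5 → extends → [1, 5]
7 → extends → [1, 5, 7]
10 → extends → [1, 5, 7, 10]
12 → extends → [1, 5, 7, 10, 12]
3 → replaces 5 → [1, 3, 7, 10, 12]
13 → extends → [1, 3, 7, 10, 12, 13]
4 → replaces 7 → [1, 3, 4, 10, 12, 13]
2 → replaces 3 → [1, 2, 4, 10, 12, 13]
8 → replaces 10 → [1, 2, 4, 8, 12, 13]
6 → replaces 8 → [1, 2, 4, 6, 12, 13]
9 → replaces 12 → [1, 2, 4, 6, 9, 13]
Six tails, so the longest strictly increasing subsequence has length 6 (e.g. 1, 5, 7, 10, 12, 13).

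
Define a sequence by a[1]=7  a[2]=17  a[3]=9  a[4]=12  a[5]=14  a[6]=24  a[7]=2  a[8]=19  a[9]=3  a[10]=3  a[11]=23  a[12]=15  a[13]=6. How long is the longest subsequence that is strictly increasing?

Track the smallest tail for each achievable length (strict):
7 → extends → [7]
17 → extends → [7, 17]
9 → replaces 17 → [7, 9]
12 → extends → [7, 9, 12]
14 → extends → [7, 9, 12, 14]
24 → extends → [7, 9, 12, 14, 24]
2 → replaces 7 → [2, 9, 12, 14, 24]
19 → replaces 24 → [2, 9, 12, 14, 19]
3 → replaces 9 → [2, 3, 12, 14, 19]
3 → already a tail → [2, 3, 12, 14, 19]
23 → extends → [2, 3, 12, 14, 19, 23]
15 → replaces 19 → [2, 3, 12, 14, 15, 23]
6 → replaces 12 → [2, 3, 6, 14, 15, 23]
Six tails, so the longest strictly increasing subsequence has length 6 (e.g. 7, 9, 12, 14, 19, 23).

6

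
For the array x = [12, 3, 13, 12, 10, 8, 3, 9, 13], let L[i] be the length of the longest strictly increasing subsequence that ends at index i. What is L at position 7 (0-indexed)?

3

dp[i] = 1 + max{dp[j] : j<i, x[j]<x[i]} (or 1 if no such j):
i:      0  1  2  3  4  5  6  7  8
x[i]:  12  3 13 12 10  8  3  9 13
dp:     1  1  2  2  2  2  1  3  4
At index 7 the value is 3.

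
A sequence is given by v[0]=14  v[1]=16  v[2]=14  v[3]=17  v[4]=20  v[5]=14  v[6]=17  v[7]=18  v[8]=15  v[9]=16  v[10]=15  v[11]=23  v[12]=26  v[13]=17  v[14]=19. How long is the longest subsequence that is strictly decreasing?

4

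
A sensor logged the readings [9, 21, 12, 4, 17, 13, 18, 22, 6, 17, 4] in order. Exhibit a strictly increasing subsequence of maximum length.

9, 12, 17, 18, 22

Patience tails give the LIS length; then backtrack through the dp parents:
9 → extends → [9]
21 → extends → [9, 21]
12 → replaces 21 → [9, 12]
4 → replaces 9 → [4, 12]
17 → extends → [4, 12, 17]
13 → replaces 17 → [4, 12, 13]
18 → extends → [4, 12, 13, 18]
22 → extends → [4, 12, 13, 18, 22]
6 → replaces 12 → [4, 6, 13, 18, 22]
17 → replaces 18 → [4, 6, 13, 17, 22]
4 → already a tail → [4, 6, 13, 17, 22]
Length 5; one witness is 9, 12, 17, 18, 22.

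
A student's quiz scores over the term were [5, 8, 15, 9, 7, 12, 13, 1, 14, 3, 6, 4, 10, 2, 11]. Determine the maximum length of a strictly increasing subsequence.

Let dp[i] be the length of the longest such subsequence ending at index i:
i:      1  2  3  4  5  6  7  8  9 10 11 12 13 14 15
a[i]:   5  8 15  9  7 12 13  1 14  3  6  4 10  2 11
dp:     1  2  3  3  2  4  5  1  6  2  3  3  4  2  5
Maximum dp value is 6.

6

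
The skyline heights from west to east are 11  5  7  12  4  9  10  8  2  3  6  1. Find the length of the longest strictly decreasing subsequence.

5

Negate each value so 'decreasing' becomes 'increasing', then run patience tails on the negated sequence:
-11 → extends → [-11]
-5 → extends → [-11, -5]
-7 → replaces -5 → [-11, -7]
-12 → replaces -11 → [-12, -7]
-4 → extends → [-12, -7, -4]
-9 → replaces -7 → [-12, -9, -4]
-10 → replaces -9 → [-12, -10, -4]
-8 → replaces -4 → [-12, -10, -8]
-2 → extends → [-12, -10, -8, -2]
-3 → replaces -2 → [-12, -10, -8, -3]
-6 → replaces -3 → [-12, -10, -8, -6]
-1 → extends → [-12, -10, -8, -6, -1]
Five tails, so the longest strictly decreasing subsequence of the original has length 5.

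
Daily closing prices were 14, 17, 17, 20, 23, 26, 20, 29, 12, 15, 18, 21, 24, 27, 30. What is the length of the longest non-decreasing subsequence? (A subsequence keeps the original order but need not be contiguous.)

9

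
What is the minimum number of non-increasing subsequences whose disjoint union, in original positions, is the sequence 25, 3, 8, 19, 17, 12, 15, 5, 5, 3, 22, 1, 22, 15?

5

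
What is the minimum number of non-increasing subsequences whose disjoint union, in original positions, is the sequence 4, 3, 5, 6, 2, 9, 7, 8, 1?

5

Place each on the leftmost legal pile:
4 → new pile 1 (tops now [4])
3 → pile 1 (tops now [3])
5 → new pile 2 (tops now [3, 5])
6 → new pile 3 (tops now [3, 5, 6])
2 → pile 1 (tops now [2, 5, 6])
9 → new pile 4 (tops now [2, 5, 6, 9])
7 → pile 4 (tops now [2, 5, 6, 7])
8 → new pile 5 (tops now [2, 5, 6, 7, 8])
1 → pile 1 (tops now [1, 5, 6, 7, 8])
Five piles.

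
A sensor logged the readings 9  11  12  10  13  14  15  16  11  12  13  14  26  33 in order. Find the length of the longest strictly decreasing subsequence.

Negate each value so 'decreasing' becomes 'increasing', then run patience tails on the negated sequence:
-9 → extends → [-9]
-11 → replaces -9 → [-11]
-12 → replaces -11 → [-12]
-10 → extends → [-12, -10]
-13 → replaces -12 → [-13, -10]
-14 → replaces -13 → [-14, -10]
-15 → replaces -14 → [-15, -10]
-16 → replaces -15 → [-16, -10]
-11 → replaces -10 → [-16, -11]
-12 → replaces -11 → [-16, -12]
-13 → replaces -12 → [-16, -13]
-14 → replaces -13 → [-16, -14]
-26 → replaces -16 → [-26, -14]
-33 → replaces -26 → [-33, -14]
Two tails, so the longest strictly decreasing subsequence of the original has length 2.

2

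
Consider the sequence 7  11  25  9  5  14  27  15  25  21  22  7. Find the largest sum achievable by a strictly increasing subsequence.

90

Let S[i] be the best sum of a strictly increasing subsequence ending at i:
i:      1  2  3  4  5  6  7  8  9 10 11 12
a[i]:   7 11 25  9  5 14 27 15 25 21 22  7
S:      7 18 43 16  5 32 70 47 72 68 90 12
Maximum is 90 (e.g. 7 + 11 + 14 + 15 + 21 + 22).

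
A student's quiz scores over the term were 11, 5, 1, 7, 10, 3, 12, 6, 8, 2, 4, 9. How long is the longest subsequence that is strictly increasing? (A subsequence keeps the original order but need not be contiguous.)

Track the smallest tail for each achievable length (strict):
11 → extends → [11]
5 → replaces 11 → [5]
1 → replaces 5 → [1]
7 → extends → [1, 7]
10 → extends → [1, 7, 10]
3 → replaces 7 → [1, 3, 10]
12 → extends → [1, 3, 10, 12]
6 → replaces 10 → [1, 3, 6, 12]
8 → replaces 12 → [1, 3, 6, 8]
2 → replaces 3 → [1, 2, 6, 8]
4 → replaces 6 → [1, 2, 4, 8]
9 → extends → [1, 2, 4, 8, 9]
Five tails, so the longest strictly increasing subsequence has length 5 (e.g. 1, 3, 6, 8, 9).

5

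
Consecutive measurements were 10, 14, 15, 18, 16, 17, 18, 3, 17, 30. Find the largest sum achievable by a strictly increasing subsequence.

Let S[i] be the best sum of a strictly increasing subsequence ending at i:
i:       1   2   3   4   5   6   7   8   9  10
a[i]:   10  14  15  18  16  17  18   3  17  30
S:      10  24  39  57  55  72  90   3  72 120
Maximum is 120 (e.g. 10 + 14 + 15 + 16 + 17 + 18 + 30).

120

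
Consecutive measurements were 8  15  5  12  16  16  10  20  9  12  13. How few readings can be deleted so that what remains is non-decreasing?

6

Fewest deletions = n − (longest non-decreasing subsequence).
Patience tails:
8 → extends → [8]
15 → extends → [8, 15]
5 → replaces 8 → [5, 15]
12 → replaces 15 → [5, 12]
16 → extends → [5, 12, 16]
16 → extends → [5, 12, 16, 16]
10 → replaces 12 → [5, 10, 16, 16]
20 → extends → [5, 10, 16, 16, 20]
9 → replaces 10 → [5, 9, 16, 16, 20]
12 → replaces 16 → [5, 9, 12, 16, 20]
13 → replaces 16 → [5, 9, 12, 13, 20]
Longest non-decreasing subsequence has length 5, so deletions = 11 − 5 = 6.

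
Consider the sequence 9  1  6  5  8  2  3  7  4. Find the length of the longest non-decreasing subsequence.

4

Track the smallest tail for each achievable length (allowing ties):
9 → extends → [9]
1 → replaces 9 → [1]
6 → extends → [1, 6]
5 → replaces 6 → [1, 5]
8 → extends → [1, 5, 8]
2 → replaces 5 → [1, 2, 8]
3 → replaces 8 → [1, 2, 3]
7 → extends → [1, 2, 3, 7]
4 → replaces 7 → [1, 2, 3, 4]
Four tails, so the longest non-decreasing subsequence has length 4 (e.g. 1, 2, 3, 7).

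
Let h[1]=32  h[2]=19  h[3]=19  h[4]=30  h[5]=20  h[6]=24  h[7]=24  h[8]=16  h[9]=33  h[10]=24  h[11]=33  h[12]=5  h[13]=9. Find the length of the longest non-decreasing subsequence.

7

Track the smallest tail for each achievable length (allowing ties):
32 → extends → [32]
19 → replaces 32 → [19]
19 → extends → [19, 19]
30 → extends → [19, 19, 30]
20 → replaces 30 → [19, 19, 20]
24 → extends → [19, 19, 20, 24]
24 → extends → [19, 19, 20, 24, 24]
16 → replaces 19 → [16, 19, 20, 24, 24]
33 → extends → [16, 19, 20, 24, 24, 33]
24 → replaces 33 → [16, 19, 20, 24, 24, 24]
33 → extends → [16, 19, 20, 24, 24, 24, 33]
5 → replaces 16 → [5, 19, 20, 24, 24, 24, 33]
9 → replaces 19 → [5, 9, 20, 24, 24, 24, 33]
Seven tails, so the longest non-decreasing subsequence has length 7 (e.g. 19, 19, 20, 24, 24, 33, 33).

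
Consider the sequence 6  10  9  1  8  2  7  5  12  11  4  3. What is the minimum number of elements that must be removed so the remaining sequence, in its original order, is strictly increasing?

8

Fewest deletions = n − (longest strictly increasing subsequence).
Patience tails:
6 → extends → [6]
10 → extends → [6, 10]
9 → replaces 10 → [6, 9]
1 → replaces 6 → [1, 9]
8 → replaces 9 → [1, 8]
2 → replaces 8 → [1, 2]
7 → extends → [1, 2, 7]
5 → replaces 7 → [1, 2, 5]
12 → extends → [1, 2, 5, 12]
11 → replaces 12 → [1, 2, 5, 11]
4 → replaces 5 → [1, 2, 4, 11]
3 → replaces 4 → [1, 2, 3, 11]
Longest strictly increasing subsequence has length 4, so deletions = 12 − 4 = 8.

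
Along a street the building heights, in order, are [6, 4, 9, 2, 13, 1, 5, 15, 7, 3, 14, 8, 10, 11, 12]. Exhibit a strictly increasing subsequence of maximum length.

4, 5, 7, 8, 10, 11, 12

Patience tails give the LIS length; then backtrack through the dp parents:
6 → extends → [6]
4 → replaces 6 → [4]
9 → extends → [4, 9]
2 → replaces 4 → [2, 9]
13 → extends → [2, 9, 13]
1 → replaces 2 → [1, 9, 13]
5 → replaces 9 → [1, 5, 13]
15 → extends → [1, 5, 13, 15]
7 → replaces 13 → [1, 5, 7, 15]
3 → replaces 5 → [1, 3, 7, 15]
14 → replaces 15 → [1, 3, 7, 14]
8 → replaces 14 → [1, 3, 7, 8]
10 → extends → [1, 3, 7, 8, 10]
11 → extends → [1, 3, 7, 8, 10, 11]
12 → extends → [1, 3, 7, 8, 10, 11, 12]
Length 7; one witness is 4, 5, 7, 8, 10, 11, 12.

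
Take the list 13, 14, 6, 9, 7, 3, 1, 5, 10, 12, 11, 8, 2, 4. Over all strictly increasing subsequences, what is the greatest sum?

Let S[i] be the best sum of a strictly increasing subsequence ending at i:
i:      1  2  3  4  5  6  7  8  9 10 11 12 13 14
a[i]:  13 14  6  9  7  3  1  5 10 12 11  8  2  4
S:     13 27  6 15 13  3  1  8 25 37 36 21  3  7
Maximum is 37 (e.g. 6 + 9 + 10 + 12).

37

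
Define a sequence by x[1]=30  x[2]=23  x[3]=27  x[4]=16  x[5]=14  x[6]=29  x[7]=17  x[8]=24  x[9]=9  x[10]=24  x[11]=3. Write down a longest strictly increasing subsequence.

Patience tails give the LIS length; then backtrack through the dp parents:
30 → extends → [30]
23 → replaces 30 → [23]
27 → extends → [23, 27]
16 → replaces 23 → [16, 27]
14 → replaces 16 → [14, 27]
29 → extends → [14, 27, 29]
17 → replaces 27 → [14, 17, 29]
24 → replaces 29 → [14, 17, 24]
9 → replaces 14 → [9, 17, 24]
24 → already a tail → [9, 17, 24]
3 → replaces 9 → [3, 17, 24]
Length 3; one witness is 23, 27, 29.

23, 27, 29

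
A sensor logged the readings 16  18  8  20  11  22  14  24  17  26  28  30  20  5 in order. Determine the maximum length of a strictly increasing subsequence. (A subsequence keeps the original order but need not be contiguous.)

8

Let dp[i] be the length of the longest such subsequence ending at index i:
i:      1  2  3  4  5  6  7  8  9 10 11 12 13 14
a[i]:  16 18  8 20 11 22 14 24 17 26 28 30 20  5
dp:     1  2  1  3  2  4  3  5  4  6  7  8  5  1
Maximum dp value is 8.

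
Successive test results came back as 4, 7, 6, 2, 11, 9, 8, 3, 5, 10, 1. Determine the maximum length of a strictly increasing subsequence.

4

Track the smallest tail for each achievable length (strict):
4 → extends → [4]
7 → extends → [4, 7]
6 → replaces 7 → [4, 6]
2 → replaces 4 → [2, 6]
11 → extends → [2, 6, 11]
9 → replaces 11 → [2, 6, 9]
8 → replaces 9 → [2, 6, 8]
3 → replaces 6 → [2, 3, 8]
5 → replaces 8 → [2, 3, 5]
10 → extends → [2, 3, 5, 10]
1 → replaces 2 → [1, 3, 5, 10]
Four tails, so the longest strictly increasing subsequence has length 4 (e.g. 4, 7, 9, 10).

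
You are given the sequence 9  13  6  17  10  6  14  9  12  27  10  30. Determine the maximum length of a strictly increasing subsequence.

Let dp[i] be the length of the longest such subsequence ending at index i:
i:      1  2  3  4  5  6  7  8  9 10 11 12
a[i]:   9 13  6 17 10  6 14  9 12 27 10 30
dp:     1  2  1  3  2  1  3  2  3  4  3  5
Maximum dp value is 5.

5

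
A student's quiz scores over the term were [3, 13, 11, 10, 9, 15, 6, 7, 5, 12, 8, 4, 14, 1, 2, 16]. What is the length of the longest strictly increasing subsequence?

6

Track the smallest tail for each achievable length (strict):
3 → extends → [3]
13 → extends → [3, 13]
11 → replaces 13 → [3, 11]
10 → replaces 11 → [3, 10]
9 → replaces 10 → [3, 9]
15 → extends → [3, 9, 15]
6 → replaces 9 → [3, 6, 15]
7 → replaces 15 → [3, 6, 7]
5 → replaces 6 → [3, 5, 7]
12 → extends → [3, 5, 7, 12]
8 → replaces 12 → [3, 5, 7, 8]
4 → replaces 5 → [3, 4, 7, 8]
14 → extends → [3, 4, 7, 8, 14]
1 → replaces 3 → [1, 4, 7, 8, 14]
2 → replaces 4 → [1, 2, 7, 8, 14]
16 → extends → [1, 2, 7, 8, 14, 16]
Six tails, so the longest strictly increasing subsequence has length 6 (e.g. 3, 6, 7, 12, 14, 16).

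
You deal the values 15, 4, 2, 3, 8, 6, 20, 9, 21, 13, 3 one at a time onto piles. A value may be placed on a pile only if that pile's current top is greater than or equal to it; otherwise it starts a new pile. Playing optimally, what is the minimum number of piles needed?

The minimum number of non-increasing subsequences covering a sequence equals the length of its longest strictly increasing subsequence.
LIS length is 5 (e.g. 2, 3, 8, 20, 21), so 5 piles are needed.

5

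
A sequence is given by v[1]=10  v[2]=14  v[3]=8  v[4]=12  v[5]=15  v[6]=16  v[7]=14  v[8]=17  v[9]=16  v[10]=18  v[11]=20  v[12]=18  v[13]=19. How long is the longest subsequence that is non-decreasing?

8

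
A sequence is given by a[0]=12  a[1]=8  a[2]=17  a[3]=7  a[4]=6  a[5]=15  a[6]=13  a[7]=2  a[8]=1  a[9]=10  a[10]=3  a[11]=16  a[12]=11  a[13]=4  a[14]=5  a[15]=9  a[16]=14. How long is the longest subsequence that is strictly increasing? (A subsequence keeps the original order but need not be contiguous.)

6

Track the smallest tail for each achievable length (strict):
12 → extends → [12]
8 → replaces 12 → [8]
17 → extends → [8, 17]
7 → replaces 8 → [7, 17]
6 → replaces 7 → [6, 17]
15 → replaces 17 → [6, 15]
13 → replaces 15 → [6, 13]
2 → replaces 6 → [2, 13]
1 → replaces 2 → [1, 13]
10 → replaces 13 → [1, 10]
3 → replaces 10 → [1, 3]
16 → extends → [1, 3, 16]
11 → replaces 16 → [1, 3, 11]
4 → replaces 11 → [1, 3, 4]
5 → extends → [1, 3, 4, 5]
9 → extends → [1, 3, 4, 5, 9]
14 → extends → [1, 3, 4, 5, 9, 14]
Six tails, so the longest strictly increasing subsequence has length 6 (e.g. 2, 3, 4, 5, 9, 14).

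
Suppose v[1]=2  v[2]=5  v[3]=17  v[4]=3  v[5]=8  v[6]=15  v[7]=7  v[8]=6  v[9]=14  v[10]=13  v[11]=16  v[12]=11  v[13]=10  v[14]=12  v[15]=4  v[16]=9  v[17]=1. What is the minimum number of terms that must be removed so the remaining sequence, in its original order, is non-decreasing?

Fewest deletions = n − (longest non-decreasing subsequence).
Patience tails:
2 → extends → [2]
5 → extends → [2, 5]
17 → extends → [2, 5, 17]
3 → replaces 5 → [2, 3, 17]
8 → replaces 17 → [2, 3, 8]
15 → extends → [2, 3, 8, 15]
7 → replaces 8 → [2, 3, 7, 15]
6 → replaces 7 → [2, 3, 6, 15]
14 → replaces 15 → [2, 3, 6, 14]
13 → replaces 14 → [2, 3, 6, 13]
16 → extends → [2, 3, 6, 13, 16]
11 → replaces 13 → [2, 3, 6, 11, 16]
10 → replaces 11 → [2, 3, 6, 10, 16]
12 → replaces 16 → [2, 3, 6, 10, 12]
4 → replaces 6 → [2, 3, 4, 10, 12]
9 → replaces 10 → [2, 3, 4, 9, 12]
1 → replaces 2 → [1, 3, 4, 9, 12]
Longest non-decreasing subsequence has length 5, so deletions = 17 − 5 = 12.

12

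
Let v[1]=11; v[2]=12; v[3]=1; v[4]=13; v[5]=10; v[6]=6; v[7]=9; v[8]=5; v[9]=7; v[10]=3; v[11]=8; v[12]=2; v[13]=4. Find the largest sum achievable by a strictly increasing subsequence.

36

Let S[i] be the best sum of a strictly increasing subsequence ending at i:
i:      1  2  3  4  5  6  7  8  9 10 11 12 13
v[i]:  11 12  1 13 10  6  9  5  7  3  8  2  4
S:     11 23  1 36 11  7 16  6 14  4 22  3  8
Maximum is 36 (e.g. 11 + 12 + 13).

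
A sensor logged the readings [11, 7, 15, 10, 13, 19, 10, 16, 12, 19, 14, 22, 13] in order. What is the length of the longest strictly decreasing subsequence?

4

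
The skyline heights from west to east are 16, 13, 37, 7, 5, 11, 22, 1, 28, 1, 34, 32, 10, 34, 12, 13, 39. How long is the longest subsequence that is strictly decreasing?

5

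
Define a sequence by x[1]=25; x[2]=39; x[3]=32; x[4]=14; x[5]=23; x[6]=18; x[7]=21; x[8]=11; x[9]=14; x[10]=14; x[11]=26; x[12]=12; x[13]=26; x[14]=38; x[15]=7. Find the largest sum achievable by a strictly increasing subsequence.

117

Let S[i] be the best sum of a strictly increasing subsequence ending at i:
i:       1   2   3   4   5   6   7   8   9  10  11  12  13  14  15
x[i]:   25  39  32  14  23  18  21  11  14  14  26  12  26  38   7
S:      25  64  57  14  37  32  53  11  25  25  79  23  79 117   7
Maximum is 117 (e.g. 14 + 18 + 21 + 26 + 38).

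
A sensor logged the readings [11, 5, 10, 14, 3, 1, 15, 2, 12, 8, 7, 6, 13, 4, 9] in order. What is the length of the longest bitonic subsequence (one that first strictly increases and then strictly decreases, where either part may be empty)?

9

inc[i] = longest strictly increasing subsequence ending at i; dec[i] = longest strictly decreasing subsequence starting at i:
i:      1  2  3  4  5  6  7  8  9 10 11 12 13 14 15
a[i]:  11  5 10 14  3  1 15  2 12  8  7  6 13  4  9
inc:    1  1  2  3  1  1  4  2  3  3  3  3  4  3  4
dec:    6  3  5  6  2  1  6  1  5  4  3  2  2  1  1
Best peak at i=7 (value 15): inc=4, dec=6, length 4+6−1 = 9.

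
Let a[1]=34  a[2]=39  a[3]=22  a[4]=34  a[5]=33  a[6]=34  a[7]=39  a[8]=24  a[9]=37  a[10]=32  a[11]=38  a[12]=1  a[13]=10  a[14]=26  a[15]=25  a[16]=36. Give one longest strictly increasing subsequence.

Patience tails give the LIS length; then backtrack through the dp parents:
34 → extends → [34]
39 → extends → [34, 39]
22 → replaces 34 → [22, 39]
34 → replaces 39 → [22, 34]
33 → replaces 34 → [22, 33]
34 → extends → [22, 33, 34]
39 → extends → [22, 33, 34, 39]
24 → replaces 33 → [22, 24, 34, 39]
37 → replaces 39 → [22, 24, 34, 37]
32 → replaces 34 → [22, 24, 32, 37]
38 → extends → [22, 24, 32, 37, 38]
1 → replaces 22 → [1, 24, 32, 37, 38]
10 → replaces 24 → [1, 10, 32, 37, 38]
26 → replaces 32 → [1, 10, 26, 37, 38]
25 → replaces 26 → [1, 10, 25, 37, 38]
36 → replaces 37 → [1, 10, 25, 36, 38]
Length 5; one witness is 22, 33, 34, 37, 38.

22, 33, 34, 37, 38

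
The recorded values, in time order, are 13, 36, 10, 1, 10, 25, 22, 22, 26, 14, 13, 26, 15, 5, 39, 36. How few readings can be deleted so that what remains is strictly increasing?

Fewest deletions = n − (longest strictly increasing subsequence).
i:      1  2  3  4  5  6  7  8  9 10 11 12 13 14 15 16
a[i]:  13 36 10  1 10 25 22 22 26 14 13 26 15  5 39 36
dp:     1  2  1  1  2  3  3  3  4  3  3  4  4  2  5  5
max dp = 5, so deletions = 16 − 5 = 11.

11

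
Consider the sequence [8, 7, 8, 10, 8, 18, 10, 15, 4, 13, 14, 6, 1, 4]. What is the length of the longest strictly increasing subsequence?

5

Let dp[i] be the length of the longest such subsequence ending at index i:
i:      1  2  3  4  5  6  7  8  9 10 11 12 13 14
a[i]:   8  7  8 10  8 18 10 15  4 13 14  6  1  4
dp:     1  1  2  3  2  4  3  4  1  4  5  2  1  2
Maximum dp value is 5.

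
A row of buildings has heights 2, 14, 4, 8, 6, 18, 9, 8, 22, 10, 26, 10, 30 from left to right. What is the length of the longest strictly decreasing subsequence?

Negate each value so 'decreasing' becomes 'increasing', then run patience tails on the negated sequence:
-2 → extends → [-2]
-14 → replaces -2 → [-14]
-4 → extends → [-14, -4]
-8 → replaces -4 → [-14, -8]
-6 → extends → [-14, -8, -6]
-18 → replaces -14 → [-18, -8, -6]
-9 → replaces -8 → [-18, -9, -6]
-8 → replaces -6 → [-18, -9, -8]
-22 → replaces -18 → [-22, -9, -8]
-10 → replaces -9 → [-22, -10, -8]
-26 → replaces -22 → [-26, -10, -8]
-10 → already a tail → [-26, -10, -8]
-30 → replaces -26 → [-30, -10, -8]
Three tails, so the longest strictly decreasing subsequence of the original has length 3.

3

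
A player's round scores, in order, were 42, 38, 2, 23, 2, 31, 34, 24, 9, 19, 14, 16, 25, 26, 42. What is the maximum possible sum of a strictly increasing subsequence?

142

Let S[i] be the best sum of a strictly increasing subsequence ending at i:
i:       1   2   3   4   5   6   7   8   9  10  11  12  13  14  15
a[i]:   42  38   2  23   2  31  34  24   9  19  14  16  25  26  42
S:      42  38   2  25   2  56  90  49  11  30  25  41  74 100 142
Maximum is 142 (e.g. 2 + 23 + 24 + 25 + 26 + 42).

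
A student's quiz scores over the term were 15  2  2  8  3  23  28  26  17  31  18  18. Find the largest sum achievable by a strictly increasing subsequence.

97

Let S[i] be the best sum of a strictly increasing subsequence ending at i:
i:      1  2  3  4  5  6  7  8  9 10 11 12
a[i]:  15  2  2  8  3 23 28 26 17 31 18 18
S:     15  2  2 10  5 38 66 64 32 97 50 50
Maximum is 97 (e.g. 15 + 23 + 28 + 31).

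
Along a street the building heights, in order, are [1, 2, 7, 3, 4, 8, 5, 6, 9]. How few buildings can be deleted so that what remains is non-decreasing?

Fewest deletions = n − (longest non-decreasing subsequence).
Patience tails:
1 → extends → [1]
2 → extends → [1, 2]
7 → extends → [1, 2, 7]
3 → replaces 7 → [1, 2, 3]
4 → extends → [1, 2, 3, 4]
8 → extends → [1, 2, 3, 4, 8]
5 → replaces 8 → [1, 2, 3, 4, 5]
6 → extends → [1, 2, 3, 4, 5, 6]
9 → extends → [1, 2, 3, 4, 5, 6, 9]
Longest non-decreasing subsequence has length 7, so deletions = 9 − 7 = 2.

2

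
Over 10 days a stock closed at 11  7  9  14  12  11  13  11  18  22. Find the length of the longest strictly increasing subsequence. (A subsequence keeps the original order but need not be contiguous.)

Track the smallest tail for each achievable length (strict):
11 → extends → [11]
7 → replaces 11 → [7]
9 → extends → [7, 9]
14 → extends → [7, 9, 14]
12 → replaces 14 → [7, 9, 12]
11 → replaces 12 → [7, 9, 11]
13 → extends → [7, 9, 11, 13]
11 → already a tail → [7, 9, 11, 13]
18 → extends → [7, 9, 11, 13, 18]
22 → extends → [7, 9, 11, 13, 18, 22]
Six tails, so the longest strictly increasing subsequence has length 6 (e.g. 7, 9, 12, 13, 18, 22).

6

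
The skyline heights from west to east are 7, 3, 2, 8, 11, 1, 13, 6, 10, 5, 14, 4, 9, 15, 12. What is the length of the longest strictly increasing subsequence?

6

Track the smallest tail for each achievable length (strict):
7 → extends → [7]
3 → replaces 7 → [3]
2 → replaces 3 → [2]
8 → extends → [2, 8]
11 → extends → [2, 8, 11]
1 → replaces 2 → [1, 8, 11]
13 → extends → [1, 8, 11, 13]
6 → replaces 8 → [1, 6, 11, 13]
10 → replaces 11 → [1, 6, 10, 13]
5 → replaces 6 → [1, 5, 10, 13]
14 → extends → [1, 5, 10, 13, 14]
4 → replaces 5 → [1, 4, 10, 13, 14]
9 → replaces 10 → [1, 4, 9, 13, 14]
15 → extends → [1, 4, 9, 13, 14, 15]
12 → replaces 13 → [1, 4, 9, 12, 14, 15]
Six tails, so the longest strictly increasing subsequence has length 6 (e.g. 7, 8, 11, 13, 14, 15).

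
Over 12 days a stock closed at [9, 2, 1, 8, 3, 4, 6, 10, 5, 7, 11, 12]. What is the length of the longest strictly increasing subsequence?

7

Track the smallest tail for each achievable length (strict):
9 → extends → [9]
2 → replaces 9 → [2]
1 → replaces 2 → [1]
8 → extends → [1, 8]
3 → replaces 8 → [1, 3]
4 → extends → [1, 3, 4]
6 → extends → [1, 3, 4, 6]
10 → extends → [1, 3, 4, 6, 10]
5 → replaces 6 → [1, 3, 4, 5, 10]
7 → replaces 10 → [1, 3, 4, 5, 7]
11 → extends → [1, 3, 4, 5, 7, 11]
12 → extends → [1, 3, 4, 5, 7, 11, 12]
Seven tails, so the longest strictly increasing subsequence has length 7 (e.g. 2, 3, 4, 6, 10, 11, 12).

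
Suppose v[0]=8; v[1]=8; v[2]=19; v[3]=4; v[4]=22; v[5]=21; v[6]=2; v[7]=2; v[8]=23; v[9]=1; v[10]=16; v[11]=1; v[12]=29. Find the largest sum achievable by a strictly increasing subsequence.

Let S[i] be the best sum of a strictly increasing subsequence ending at i:
i:       0   1   2   3   4   5   6   7   8   9  10  11  12
v[i]:    8   8  19   4  22  21   2   2  23   1  16   1  29
S:       8   8  27   4  49  48   2   2  72   1  24   1 101
Maximum is 101 (e.g. 8 + 19 + 22 + 23 + 29).

101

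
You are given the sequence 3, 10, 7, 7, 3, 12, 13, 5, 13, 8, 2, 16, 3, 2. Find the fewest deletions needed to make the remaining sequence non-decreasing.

7

Fewest deletions = n − (longest non-decreasing subsequence).
Patience tails:
3 → extends → [3]
10 → extends → [3, 10]
7 → replaces 10 → [3, 7]
7 → extends → [3, 7, 7]
3 → replaces 7 → [3, 3, 7]
12 → extends → [3, 3, 7, 12]
13 → extends → [3, 3, 7, 12, 13]
5 → replaces 7 → [3, 3, 5, 12, 13]
13 → extends → [3, 3, 5, 12, 13, 13]
8 → replaces 12 → [3, 3, 5, 8, 13, 13]
2 → replaces 3 → [2, 3, 5, 8, 13, 13]
16 → extends → [2, 3, 5, 8, 13, 13, 16]
3 → replaces 5 → [2, 3, 3, 8, 13, 13, 16]
2 → replaces 3 → [2, 2, 3, 8, 13, 13, 16]
Longest non-decreasing subsequence has length 7, so deletions = 14 − 7 = 7.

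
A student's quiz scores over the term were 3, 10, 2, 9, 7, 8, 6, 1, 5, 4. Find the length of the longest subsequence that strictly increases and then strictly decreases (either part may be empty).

inc[i] = longest strictly increasing subsequence ending at i; dec[i] = longest strictly decreasing subsequence starting at i:
i:      1  2  3  4  5  6  7  8  9 10
a[i]:   3 10  2  9  7  8  6  1  5  4
inc:    1  2  1  2  2  3  2  1  2  2
dec:    3  6  2  5  4  4  3  1  2  1
Best peak at i=2 (value 10): inc=2, dec=6, length 2+6−1 = 7.

7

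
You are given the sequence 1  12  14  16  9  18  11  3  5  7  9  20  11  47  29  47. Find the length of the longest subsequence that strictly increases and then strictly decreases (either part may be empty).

8

inc[i] = longest strictly increasing subsequence ending at i; dec[i] = longest strictly decreasing subsequence starting at i:
i:      1  2  3  4  5  6  7  8  9 10 11 12 13 14 15 16
a[i]:   1 12 14 16  9 18 11  3  5  7  9 20 11 47 29 47
inc:    1  2  3  4  2  5  3  2  3  4  5  6  6  7  7  8
dec:    1  3  3  3  2  3  2  1  1  1  1  2  1  2  1  1
Best peak at i=14 (value 47): inc=7, dec=2, length 7+2−1 = 8.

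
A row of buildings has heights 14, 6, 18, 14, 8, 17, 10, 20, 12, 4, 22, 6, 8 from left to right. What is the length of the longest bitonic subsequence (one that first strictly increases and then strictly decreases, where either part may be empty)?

inc[i] = longest strictly increasing subsequence ending at i; dec[i] = longest strictly decreasing subsequence starting at i:
i:      1  2  3  4  5  6  7  8  9 10 11 12 13
a[i]:  14  6 18 14  8 17 10 20 12  4 22  6  8
inc:    1  1  2  2  2  3  3  4  4  1  5  2  3
dec:    3  2  4  3  2  3  2  3  2  1  2  1  1
Best peak at i=8 (value 20): inc=4, dec=3, length 4+3−1 = 6.

6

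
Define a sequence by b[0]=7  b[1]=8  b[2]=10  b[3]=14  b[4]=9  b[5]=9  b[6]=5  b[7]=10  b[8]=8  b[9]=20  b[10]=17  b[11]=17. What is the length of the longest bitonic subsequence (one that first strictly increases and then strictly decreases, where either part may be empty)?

6

inc[i] = longest strictly increasing subsequence ending at i; dec[i] = longest strictly decreasing subsequence starting at i:
i:      0  1  2  3  4  5  6  7  8  9 10 11
b[i]:   7  8 10 14  9  9  5 10  8 20 17 17
inc:    1  2  3  4  3  3  1  4  2  5  5  5
dec:    2  2  3  3  2  2  1  2  1  2  1  1
Best peak at i=3 (value 14): inc=4, dec=3, length 4+3−1 = 6.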